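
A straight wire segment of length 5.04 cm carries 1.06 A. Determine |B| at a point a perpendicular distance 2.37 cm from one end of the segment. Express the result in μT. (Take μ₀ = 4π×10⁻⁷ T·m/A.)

B ≈ 4.05 μT

For a finite straight segment, B = (μ₀I/4πd)(sinθ₁ + sinθ₂), where θ₁, θ₂ are the angles from the perpendicular to each end.
The perpendicular foot is at one end, so the two end-offsets along the wire are 0 and L = 0.0504 m.
sinθ₁ = 0/√(0²+0.0237²) = 0.0000; sinθ₂ = 0.0504/√(0.0504²+0.0237²) = 0.9049.
B = (4π×10⁻⁷ × 1.06) / (4π × 0.0237) × (0.0000 + 0.9049) = 4.05×10⁻⁶ T.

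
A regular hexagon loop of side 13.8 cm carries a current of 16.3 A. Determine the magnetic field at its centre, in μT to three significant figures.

B ≈ 81.8 μT

Each side is a finite straight segment at perpendicular distance d = a/(2 tan(π/6)) = 0.1195 m from the centre, with end-angles ±π/6.
One side contributes B₁ = (μ₀I/4πd)·2 sin(π/6) = 1.36×10⁻⁵ T.
All 6 sides add in the same direction: B = 6 × 1.36×10⁻⁵ = 8.18×10⁻⁵ T.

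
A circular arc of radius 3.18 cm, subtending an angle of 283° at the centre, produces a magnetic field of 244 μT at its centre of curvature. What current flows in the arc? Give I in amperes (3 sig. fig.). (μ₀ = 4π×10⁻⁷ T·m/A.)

For a circular arc, B = μ₀Iφ/(4πR) with φ in radians; here φ = 4.939 rad.
So I = 4πRB/(μ₀φ) = 4π × 0.0318 × 2.44×10⁻⁴ / (4π×10⁻⁷ × 4.939) = 15.7 A.

I ≈ 15.7 A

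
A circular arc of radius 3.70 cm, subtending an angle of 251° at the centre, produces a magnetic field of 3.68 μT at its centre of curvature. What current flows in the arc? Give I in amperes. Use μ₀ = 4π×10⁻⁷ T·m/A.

I ≈ 0.311 A

For a circular arc, B = μ₀Iφ/(4πR) with φ in radians; here φ = 4.381 rad.
So I = 4πRB/(μ₀φ) = 4π × 0.037 × 3.68×10⁻⁶ / (4π×10⁻⁷ × 4.381) = 0.311 A.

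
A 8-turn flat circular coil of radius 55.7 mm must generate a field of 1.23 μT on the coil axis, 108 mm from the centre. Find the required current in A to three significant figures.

I ≈ 0.142 A

For an N-turn coil, B = Nμ₀IR²/[2(R²+z²)^(3/2)] with R = 0.0557 m, z = 0.108 m, so I = 2B(R²+z²)^(3/2)/(Nμ₀R²) = 2 × 1.23×10⁻⁶ × 1.79×10⁻³ / (8 × 4π×10⁻⁷ × 0.003102) = 0.142 A.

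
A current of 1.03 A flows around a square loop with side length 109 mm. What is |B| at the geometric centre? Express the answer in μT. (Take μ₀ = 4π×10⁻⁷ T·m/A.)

Each side is a finite straight segment at perpendicular distance d = a/(2 tan(π/4)) = 0.0545 m from the centre, with end-angles ±π/4.
One side contributes B₁ = (μ₀I/4πd)·2 sin(π/4) = 2.67×10⁻⁶ T.
All 4 sides add in the same direction: B = 4 × 2.67×10⁻⁶ = 1.07×10⁻⁵ T.

B ≈ 10.7 μT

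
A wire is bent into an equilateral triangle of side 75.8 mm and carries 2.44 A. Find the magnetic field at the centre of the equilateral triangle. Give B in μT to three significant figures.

Each side is a finite straight segment at perpendicular distance d = a/(2 tan(π/3)) = 0.02188 m from the centre, with end-angles ±π/3.
One side contributes B₁ = (μ₀I/4πd)·2 sin(π/3) = 1.93×10⁻⁵ T.
All 3 sides add in the same direction: B = 3 × 1.93×10⁻⁵ = 5.79×10⁻⁵ T.

B ≈ 57.9 μT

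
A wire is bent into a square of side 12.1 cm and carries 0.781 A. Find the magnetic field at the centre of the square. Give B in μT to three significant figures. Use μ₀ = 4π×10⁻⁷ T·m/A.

Each side is a finite straight segment at perpendicular distance d = a/(2 tan(π/4)) = 0.0605 m from the centre, with end-angles ±π/4.
One side contributes B₁ = (μ₀I/4πd)·2 sin(π/4) = 1.83×10⁻⁶ T.
All 4 sides add in the same direction: B = 4 × 1.83×10⁻⁶ = 7.30×10⁻⁶ T.

B ≈ 7.30 μT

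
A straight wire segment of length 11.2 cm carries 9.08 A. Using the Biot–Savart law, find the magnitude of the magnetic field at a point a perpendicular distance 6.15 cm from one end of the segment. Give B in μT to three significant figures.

For a finite straight segment, B = (μ₀I/4πd)(sinθ₁ + sinθ₂), where θ₁, θ₂ are the angles from the perpendicular to each end.
The perpendicular foot is at one end, so the two end-offsets along the wire are 0 and L = 0.112 m.
sinθ₁ = 0/√(0²+0.0615²) = 0.0000; sinθ₂ = 0.112/√(0.112²+0.0615²) = 0.8765.
B = (4π×10⁻⁷ × 9.08) / (4π × 0.0615) × (0.0000 + 0.8765) = 1.29×10⁻⁵ T.

B ≈ 12.9 μT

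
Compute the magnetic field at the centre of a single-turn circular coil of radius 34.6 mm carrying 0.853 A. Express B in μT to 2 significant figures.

B ≈ 15 μT

At the centre of a circular loop the Biot–Savart law gives B = μ₀I/(2R).
B = (4π×10⁻⁷ × 0.853) / (2 × 0.0346) = 1.55×10⁻⁵ T.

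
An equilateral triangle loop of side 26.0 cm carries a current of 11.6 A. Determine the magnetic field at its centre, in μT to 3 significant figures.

B ≈ 80.3 μT

Each side is a finite straight segment at perpendicular distance d = a/(2 tan(π/3)) = 0.07506 m from the centre, with end-angles ±π/3.
One side contributes B₁ = (μ₀I/4πd)·2 sin(π/3) = 2.68×10⁻⁵ T.
All 3 sides add in the same direction: B = 3 × 2.68×10⁻⁵ = 8.03×10⁻⁵ T.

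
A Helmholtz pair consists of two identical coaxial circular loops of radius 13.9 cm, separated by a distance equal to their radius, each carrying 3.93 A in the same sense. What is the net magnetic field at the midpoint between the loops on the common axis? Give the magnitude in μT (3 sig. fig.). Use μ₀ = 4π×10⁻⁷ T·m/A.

Each loop contributes B = μ₀IR²/[2(R²+z²)^(3/2)] on the axis, with z measured from that loop.
Loop 1 (z = 0.0695 m): B₁ = 1.27×10⁻⁵ T. Loop 2 (z = 0.0695 m): B₂ = 1.27×10⁻⁵ T.
The fields add: B = B₁ + B₂ = 2.54×10⁻⁵ T.

B ≈ 25.4 μT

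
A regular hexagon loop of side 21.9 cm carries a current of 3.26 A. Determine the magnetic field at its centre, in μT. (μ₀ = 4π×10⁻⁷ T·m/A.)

Each side is a finite straight segment at perpendicular distance d = a/(2 tan(π/6)) = 0.1897 m from the centre, with end-angles ±π/6.
One side contributes B₁ = (μ₀I/4πd)·2 sin(π/6) = 1.72×10⁻⁶ T.
All 6 sides add in the same direction: B = 6 × 1.72×10⁻⁶ = 1.03×10⁻⁵ T.

B ≈ 10.3 μT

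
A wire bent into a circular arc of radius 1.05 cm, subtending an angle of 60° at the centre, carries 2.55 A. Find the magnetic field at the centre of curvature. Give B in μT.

B ≈ 25.4 μT

The Biot–Savart field of a circular arc at its centre is B = μ₀Iφ/(4πR), with φ = 1.047 rad.
B = (4π×10⁻⁷ × 2.55 × 1.047) / (4π × 0.0105) = 2.54×10⁻⁵ T.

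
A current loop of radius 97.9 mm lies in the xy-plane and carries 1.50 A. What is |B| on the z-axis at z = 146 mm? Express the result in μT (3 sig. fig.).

B ≈ 1.66 μT

On the axis of a circular loop, B = μ₀IR² / [2(R²+z²)^(3/2)].
R² + z² = (0.0979)² + (0.146)² = 0.0309 m², and (R²+z²)^(3/2) = 5.43×10⁻³ m³.
B = (4π×10⁻⁷ × 1.50 × 0.009584) / (2 × 5.43×10⁻³) = 1.66×10⁻⁶ T.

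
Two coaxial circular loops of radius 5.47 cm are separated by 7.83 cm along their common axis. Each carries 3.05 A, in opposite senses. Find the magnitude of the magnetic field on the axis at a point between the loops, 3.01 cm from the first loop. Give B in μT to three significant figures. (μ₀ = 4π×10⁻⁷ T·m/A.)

Each loop contributes B = μ₀IR²/[2(R²+z²)^(3/2)] on the axis, with z measured from that loop.
Loop 1 (z = 0.0301 m): B₁ = 2.36×10⁻⁵ T. Loop 2 (z = 0.0482 m): B₂ = 1.48×10⁻⁵ T.
The fields oppose: B = |B₁ − B₂| = 8.76×10⁻⁶ T.

B ≈ 8.76 μT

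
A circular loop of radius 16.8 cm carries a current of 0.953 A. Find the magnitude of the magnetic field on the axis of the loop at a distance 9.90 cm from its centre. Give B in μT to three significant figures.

B ≈ 2.28 μT

On the axis of a circular loop, B = μ₀IR² / [2(R²+z²)^(3/2)].
R² + z² = (0.168)² + (0.099)² = 0.03803 m², and (R²+z²)^(3/2) = 7.41×10⁻³ m³.
B = (4π×10⁻⁷ × 0.953 × 0.02822) / (2 × 7.41×10⁻³) = 2.28×10⁻⁶ T.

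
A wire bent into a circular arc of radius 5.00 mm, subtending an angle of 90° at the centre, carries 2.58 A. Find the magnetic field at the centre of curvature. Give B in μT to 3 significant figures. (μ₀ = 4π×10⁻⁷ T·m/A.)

The Biot–Savart field of a circular arc at its centre is B = μ₀Iφ/(4πR), with φ = 1.571 rad.
B = (4π×10⁻⁷ × 2.58 × 1.571) / (4π × 0.005) = 8.11×10⁻⁵ T.

B ≈ 81.1 μT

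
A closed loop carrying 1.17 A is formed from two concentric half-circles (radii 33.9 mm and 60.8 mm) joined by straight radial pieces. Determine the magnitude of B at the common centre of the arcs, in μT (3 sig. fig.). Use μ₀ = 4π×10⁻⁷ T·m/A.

B ≈ 4.80 μT

The radial connectors point toward the centre, so dl × r̂ = 0 and they contribute nothing.
Each semicircle gives μ₀I/(4R): inner arc 1.08×10⁻⁵ T, outer arc 6.05×10⁻⁶ T.
The two arcs carry current in opposite angular senses, so their fields oppose: B = |1.08×10⁻⁵ − 6.05×10⁻⁶| = 4.80×10⁻⁶ T.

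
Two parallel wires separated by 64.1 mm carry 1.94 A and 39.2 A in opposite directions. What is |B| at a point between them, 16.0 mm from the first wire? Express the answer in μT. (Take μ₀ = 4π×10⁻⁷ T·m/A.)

Each long wire gives B = μ₀I/(2πd). Distances are d₁ = 0.016 m and d₂ = 0.0481 m.
B₁ = 2.42×10⁻⁵ T, B₂ = 1.63×10⁻⁴ T.
Between antiparallel currents both contributions point the same way, so they add. B = B₁ + B₂ = 2.42×10⁻⁵ + 1.63×10⁻⁴ = 1.87×10⁻⁴ T.

B ≈ 187 μT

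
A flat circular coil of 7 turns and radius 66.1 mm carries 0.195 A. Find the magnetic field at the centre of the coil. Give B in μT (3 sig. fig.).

B ≈ 13.0 μT

For an N-turn flat coil, B = Nμ₀I/(2R) with R = 0.0661 m.
B = 7 × 1.85×10⁻⁶ T = 1.30×10⁻⁵ T.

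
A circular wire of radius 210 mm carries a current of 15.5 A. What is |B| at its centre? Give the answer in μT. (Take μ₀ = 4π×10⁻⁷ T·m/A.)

B ≈ 46.4 μT

At the centre of a circular loop the Biot–Savart law gives B = μ₀I/(2R).
B = (4π×10⁻⁷ × 15.5) / (2 × 0.21) = 4.64×10⁻⁵ T.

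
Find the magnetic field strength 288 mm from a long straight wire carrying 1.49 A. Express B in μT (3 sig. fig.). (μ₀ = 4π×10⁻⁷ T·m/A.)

B ≈ 1.03 μT

For an infinitely long straight wire, B = μ₀I/(2πd).
B = (4π×10⁻⁷ × 1.49) / (2π × 0.288) = 1.03×10⁻⁶ T.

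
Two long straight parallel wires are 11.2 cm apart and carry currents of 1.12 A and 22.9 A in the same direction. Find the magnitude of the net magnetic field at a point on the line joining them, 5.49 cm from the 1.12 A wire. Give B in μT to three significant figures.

B ≈ 76.1 μT

Each long wire gives B = μ₀I/(2πd). Distances are d₁ = 0.0549 m and d₂ = 0.0571 m.
B₁ = 4.08×10⁻⁶ T, B₂ = 8.02×10⁻⁵ T.
Between parallel currents the two contributions point in opposite directions, so they subtract. B = |B₁ − B₂| = |4.08×10⁻⁶ − 8.02×10⁻⁵| = 7.61×10⁻⁵ T.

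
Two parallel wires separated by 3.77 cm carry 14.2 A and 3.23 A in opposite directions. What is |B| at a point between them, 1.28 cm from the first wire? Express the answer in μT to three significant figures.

Each long wire gives B = μ₀I/(2πd). Distances are d₁ = 0.0128 m and d₂ = 0.0249 m.
B₁ = 2.22×10⁻⁴ T, B₂ = 2.59×10⁻⁵ T.
Between antiparallel currents both contributions point the same way, so they add. B = B₁ + B₂ = 2.22×10⁻⁴ + 2.59×10⁻⁵ = 2.48×10⁻⁴ T.

B ≈ 248 μT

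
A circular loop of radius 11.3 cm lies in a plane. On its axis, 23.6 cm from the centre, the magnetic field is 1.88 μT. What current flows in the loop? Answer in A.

On the axis of a loop, B = μ₀IR²/[2(R²+z²)^(3/2)], so I = 2B(R²+z²)^(3/2)/(μ₀R²).
R² + z² = 0.01277 + 0.0557 = 0.06847 m²; raised to 3/2 gives 1.79×10⁻² m³.
I = 2 × 1.88×10⁻⁶ × 1.79×10⁻² / (1.26×10⁻⁶ × 0.01277) = 4.20 A.

I ≈ 4.20 A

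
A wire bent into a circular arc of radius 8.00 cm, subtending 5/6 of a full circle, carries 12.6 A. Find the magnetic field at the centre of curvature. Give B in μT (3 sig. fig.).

B ≈ 82.5 μT

The Biot–Savart field of a circular arc at its centre is B = μ₀Iφ/(4πR), with φ = 5.236 rad.
B = (4π×10⁻⁷ × 12.6 × 5.236) / (4π × 0.08) = 8.25×10⁻⁵ T.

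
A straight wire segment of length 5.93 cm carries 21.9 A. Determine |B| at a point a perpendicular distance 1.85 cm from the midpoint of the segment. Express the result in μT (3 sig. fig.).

For a finite straight segment, B = (μ₀I/4πd)(sinθ₁ + sinθ₂), where θ₁, θ₂ are the angles from the perpendicular to each end.
The perpendicular from the point meets the wire at its midpoint, so each end is L/2 = 0.02965 m away along the wire.
sinθ₁ = 0.02965/√(0.02965²+0.0185²) = 0.8484; sinθ₂ = 0.02965/√(0.02965²+0.0185²) = 0.8484.
B = (4π×10⁻⁷ × 21.9) / (4π × 0.0185) × (0.8484 + 0.8484) = 2.01×10⁻⁴ T.

B ≈ 201 μT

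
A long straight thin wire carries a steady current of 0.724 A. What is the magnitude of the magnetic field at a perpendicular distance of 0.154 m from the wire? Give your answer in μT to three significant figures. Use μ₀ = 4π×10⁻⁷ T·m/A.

B ≈ 0.940 μT

For an infinitely long straight wire, B = μ₀I/(2πd).
B = (4π×10⁻⁷ × 0.724) / (2π × 0.154) = 9.40×10⁻⁷ T.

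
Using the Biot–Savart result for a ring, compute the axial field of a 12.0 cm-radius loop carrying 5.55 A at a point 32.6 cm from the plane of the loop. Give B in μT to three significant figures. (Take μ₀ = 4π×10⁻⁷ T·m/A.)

B ≈ 1.20 μT

On the axis of a circular loop, B = μ₀IR² / [2(R²+z²)^(3/2)].
R² + z² = (0.12)² + (0.326)² = 0.1207 m², and (R²+z²)^(3/2) = 4.19×10⁻² m³.
B = (4π×10⁻⁷ × 5.55 × 0.0144) / (2 × 4.19×10⁻²) = 1.20×10⁻⁶ T.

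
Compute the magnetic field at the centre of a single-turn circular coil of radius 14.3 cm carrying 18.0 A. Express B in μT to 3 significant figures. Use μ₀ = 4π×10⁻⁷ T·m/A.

B ≈ 79.1 μT

At the centre of a circular loop the Biot–Savart law gives B = μ₀I/(2R).
B = (4π×10⁻⁷ × 18.0) / (2 × 0.143) = 7.91×10⁻⁵ T.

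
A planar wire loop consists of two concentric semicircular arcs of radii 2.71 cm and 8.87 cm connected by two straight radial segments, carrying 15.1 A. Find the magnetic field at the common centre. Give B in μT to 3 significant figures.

The radial connectors point toward the centre, so dl × r̂ = 0 and they contribute nothing.
Each semicircle gives μ₀I/(4R): inner arc 1.75×10⁻⁴ T, outer arc 5.35×10⁻⁵ T.
The two arcs carry current in opposite angular senses, so their fields oppose: B = |1.75×10⁻⁴ − 5.35×10⁻⁵| = 1.22×10⁻⁴ T.

B ≈ 122 μT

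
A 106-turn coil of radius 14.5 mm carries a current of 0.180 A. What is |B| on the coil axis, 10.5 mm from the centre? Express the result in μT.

B ≈ 439 μT

For an N-turn flat coil, B = Nμ₀IR²/[2(R²+z²)^(3/2)] with R = 0.0145 m, z = 0.0105 m.
B = 106 × 4.14×10⁻⁶ T = 4.39×10⁻⁴ T.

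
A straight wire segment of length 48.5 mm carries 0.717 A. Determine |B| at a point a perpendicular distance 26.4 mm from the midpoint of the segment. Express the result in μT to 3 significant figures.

B ≈ 3.67 μT

For a finite straight segment, B = (μ₀I/4πd)(sinθ₁ + sinθ₂), where θ₁, θ₂ are the angles from the perpendicular to each end.
The perpendicular from the point meets the wire at its midpoint, so each end is L/2 = 0.02425 m away along the wire.
sinθ₁ = 0.02425/√(0.02425²+0.0264²) = 0.6765; sinθ₂ = 0.02425/√(0.02425²+0.0264²) = 0.6765.
B = (4π×10⁻⁷ × 0.717) / (4π × 0.0264) × (0.6765 + 0.6765) = 3.67×10⁻⁶ T.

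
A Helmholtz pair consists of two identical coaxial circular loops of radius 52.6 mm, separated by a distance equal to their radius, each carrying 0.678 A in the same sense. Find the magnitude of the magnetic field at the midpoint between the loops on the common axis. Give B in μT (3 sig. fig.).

Each loop contributes B = μ₀IR²/[2(R²+z²)^(3/2)] on the axis, with z measured from that loop.
Loop 1 (z = 0.0263 m): B₁ = 5.80×10⁻⁶ T. Loop 2 (z = 0.0263 m): B₂ = 5.80×10⁻⁶ T.
The fields add: B = B₁ + B₂ = 1.16×10⁻⁵ T.

B ≈ 11.6 μT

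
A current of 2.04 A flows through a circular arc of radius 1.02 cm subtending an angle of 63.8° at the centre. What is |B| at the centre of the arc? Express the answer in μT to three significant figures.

The Biot–Savart field of a circular arc at its centre is B = μ₀Iφ/(4πR), with φ = 1.114 rad.
B = (4π×10⁻⁷ × 2.04 × 1.114) / (4π × 0.0102) = 2.23×10⁻⁵ T.

B ≈ 22.3 μT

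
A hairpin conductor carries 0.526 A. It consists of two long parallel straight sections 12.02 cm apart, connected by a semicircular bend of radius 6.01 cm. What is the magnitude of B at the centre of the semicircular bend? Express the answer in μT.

The semicircular arc contributes B_arc = μ₀I·π/(4πR) = μ₀I/(4R) = 2.75×10⁻⁶ T.
Each semi-infinite lead is at perpendicular distance R = 0.0601 m from the centre, with the perpendicular foot at its near end, so it contributes μ₀I/(4πR); both point the same way, together 1.75×10⁻⁶ T.
Arc and leads all point the same direction: B = 2.75×10⁻⁶ + 1.75×10⁻⁶ = 4.50×10⁻⁶ T.

B ≈ 4.50 μT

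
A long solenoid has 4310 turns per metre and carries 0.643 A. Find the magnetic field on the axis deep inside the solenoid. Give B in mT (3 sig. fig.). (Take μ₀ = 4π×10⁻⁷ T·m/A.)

Inside a long solenoid, B = μ₀nI with n = 4310 turns/m.
B = 4π×10⁻⁷ × 4310 × 0.643 = 3.48×10⁻³ T.

B ≈ 3.48 mT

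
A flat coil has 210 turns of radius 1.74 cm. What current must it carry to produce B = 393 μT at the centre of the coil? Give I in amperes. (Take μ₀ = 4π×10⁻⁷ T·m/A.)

For an N-turn coil, B = Nμ₀I/(2R) with R = 0.0174 m, so I = 2RB/(Nμ₀) = 2 × 0.0174 × 3.93×10⁻⁴ / (210 × 4π×10⁻⁷) = 5.18×10⁻² A.

I ≈ 0.0518 A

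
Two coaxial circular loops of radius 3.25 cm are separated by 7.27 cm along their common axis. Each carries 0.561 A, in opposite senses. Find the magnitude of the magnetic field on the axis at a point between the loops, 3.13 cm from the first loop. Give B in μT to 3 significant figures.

B ≈ 1.50 μT

Each loop contributes B = μ₀IR²/[2(R²+z²)^(3/2)] on the axis, with z measured from that loop.
Loop 1 (z = 0.0313 m): B₁ = 4.05×10⁻⁶ T. Loop 2 (z = 0.0414 m): B₂ = 2.55×10⁻⁶ T.
The fields oppose: B = |B₁ − B₂| = 1.50×10⁻⁶ T.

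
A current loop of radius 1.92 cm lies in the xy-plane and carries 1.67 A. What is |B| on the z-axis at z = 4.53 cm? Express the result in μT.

B ≈ 3.25 μT

On the axis of a circular loop, B = μ₀IR² / [2(R²+z²)^(3/2)].
R² + z² = (0.0192)² + (0.0453)² = 0.002421 m², and (R²+z²)^(3/2) = 1.19×10⁻⁴ m³.
B = (4π×10⁻⁷ × 1.67 × 0.0003686) / (2 × 1.19×10⁻⁴) = 3.25×10⁻⁶ T.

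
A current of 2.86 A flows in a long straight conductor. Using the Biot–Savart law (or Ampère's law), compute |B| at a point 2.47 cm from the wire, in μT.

B ≈ 23.2 μT

For an infinitely long straight wire, B = μ₀I/(2πd).
B = (4π×10⁻⁷ × 2.86) / (2π × 0.0247) = 2.32×10⁻⁵ T.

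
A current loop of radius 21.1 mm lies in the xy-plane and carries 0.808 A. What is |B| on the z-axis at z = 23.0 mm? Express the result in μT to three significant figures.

B ≈ 7.43 μT

On the axis of a circular loop, B = μ₀IR² / [2(R²+z²)^(3/2)].
R² + z² = (0.0211)² + (0.023)² = 0.0009742 m², and (R²+z²)^(3/2) = 3.04×10⁻⁵ m³.
B = (4π×10⁻⁷ × 0.808 × 0.0004452) / (2 × 3.04×10⁻⁵) = 7.43×10⁻⁶ T.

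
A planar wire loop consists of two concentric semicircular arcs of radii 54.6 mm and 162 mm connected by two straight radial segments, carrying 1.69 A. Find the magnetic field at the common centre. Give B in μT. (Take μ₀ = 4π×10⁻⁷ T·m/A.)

B ≈ 6.45 μT

The radial connectors point toward the centre, so dl × r̂ = 0 and they contribute nothing.
Each semicircle gives μ₀I/(4R): inner arc 9.72×10⁻⁶ T, outer arc 3.28×10⁻⁶ T.
The two arcs carry current in opposite angular senses, so their fields oppose: B = |9.72×10⁻⁶ − 3.28×10⁻⁶| = 6.45×10⁻⁶ T.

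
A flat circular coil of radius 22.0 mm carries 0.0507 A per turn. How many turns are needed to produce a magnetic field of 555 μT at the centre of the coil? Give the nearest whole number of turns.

N = 383

For an N-turn coil, B = Nμ₀I/(2R). A single turn gives B₁ = 1.45×10⁻⁶ T with R = 0.022 m.
N = B/B₁ = 5.55×10⁻⁴ / 1.45×10⁻⁶ = 383.29.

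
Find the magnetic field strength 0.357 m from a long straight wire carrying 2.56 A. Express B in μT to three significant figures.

B ≈ 1.43 μT

For an infinitely long straight wire, B = μ₀I/(2πd).
B = (4π×10⁻⁷ × 2.56) / (2π × 0.357) = 1.43×10⁻⁶ T.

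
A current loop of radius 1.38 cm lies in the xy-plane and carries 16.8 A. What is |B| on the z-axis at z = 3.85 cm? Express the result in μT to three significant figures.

B ≈ 29.4 μT

On the axis of a circular loop, B = μ₀IR² / [2(R²+z²)^(3/2)].
R² + z² = (0.0138)² + (0.0385)² = 0.001673 m², and (R²+z²)^(3/2) = 6.84×10⁻⁵ m³.
B = (4π×10⁻⁷ × 16.8 × 0.0001904) / (2 × 6.84×10⁻⁵) = 2.94×10⁻⁵ T.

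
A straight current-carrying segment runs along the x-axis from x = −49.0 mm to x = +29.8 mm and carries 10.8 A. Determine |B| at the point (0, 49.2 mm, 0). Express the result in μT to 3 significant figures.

For a finite straight segment, B = (μ₀I/4πd)(sinθ₁ + sinθ₂), where θ₁, θ₂ are the angles from the perpendicular to each end.
The perpendicular distance is d = 0.0492 m; the end-offsets along the wire are a = 0.049 m and b = 0.0298 m.
sinθ₁ = 0.049/√(0.049²+0.0492²) = 0.7057; sinθ₂ = 0.0298/√(0.0298²+0.0492²) = 0.5181.
B = (4π×10⁻⁷ × 10.8) / (4π × 0.0492) × (0.7057 + 0.5181) = 2.69×10⁻⁵ T.

B ≈ 26.9 μT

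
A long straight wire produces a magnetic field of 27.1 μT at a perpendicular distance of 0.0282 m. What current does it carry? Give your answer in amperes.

For a long straight wire B = μ₀I/(2πd), so I = 2πdB/μ₀.
I = 2π × 0.0282 × 2.71×10⁻⁵ / (4π×10⁻⁷) = 3.82 A.

I ≈ 3.82 A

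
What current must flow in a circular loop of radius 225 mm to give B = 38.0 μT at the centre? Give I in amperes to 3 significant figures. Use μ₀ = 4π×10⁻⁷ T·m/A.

I ≈ 13.6 A

At the centre of a circular loop B = μ₀I/(2R), so I = 2RB/μ₀.
With R = 0.225 m, I = 2 × 0.225 × 3.80×10⁻⁵ / (4π×10⁻⁷) = 13.6 A.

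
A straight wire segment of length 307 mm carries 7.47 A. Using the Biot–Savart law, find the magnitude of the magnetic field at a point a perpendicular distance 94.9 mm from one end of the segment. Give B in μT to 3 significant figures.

For a finite straight segment, B = (μ₀I/4πd)(sinθ₁ + sinθ₂), where θ₁, θ₂ are the angles from the perpendicular to each end.
The perpendicular foot is at one end, so the two end-offsets along the wire are 0 and L = 0.307 m.
sinθ₁ = 0/√(0²+0.0949²) = 0.0000; sinθ₂ = 0.307/√(0.307²+0.0949²) = 0.9554.
B = (4π×10⁻⁷ × 7.47) / (4π × 0.0949) × (0.0000 + 0.9554) = 7.52×10⁻⁶ T.

B ≈ 7.52 μT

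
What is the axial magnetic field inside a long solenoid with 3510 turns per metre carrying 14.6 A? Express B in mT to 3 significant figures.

Inside a long solenoid, B = μ₀nI with n = 3510 turns/m.
B = 4π×10⁻⁷ × 3510 × 14.6 = 6.44×10⁻² T.

B ≈ 64.4 mT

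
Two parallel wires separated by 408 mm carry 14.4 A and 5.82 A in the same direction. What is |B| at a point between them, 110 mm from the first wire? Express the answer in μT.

B ≈ 22.3 μT

Each long wire gives B = μ₀I/(2πd). Distances are d₁ = 0.11 m and d₂ = 0.298 m.
B₁ = 2.62×10⁻⁵ T, B₂ = 3.91×10⁻⁶ T.
Between parallel currents the two contributions point in opposite directions, so they subtract. B = |B₁ − B₂| = |2.62×10⁻⁵ − 3.91×10⁻⁶| = 2.23×10⁻⁵ T.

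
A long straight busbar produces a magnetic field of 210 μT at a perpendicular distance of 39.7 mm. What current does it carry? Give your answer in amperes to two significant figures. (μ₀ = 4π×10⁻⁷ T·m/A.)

For a long straight wire B = μ₀I/(2πd), so I = 2πdB/μ₀.
I = 2π × 0.0397 × 2.10×10⁻⁴ / (4π×10⁻⁷) = 41.7 A.

I ≈ 42 A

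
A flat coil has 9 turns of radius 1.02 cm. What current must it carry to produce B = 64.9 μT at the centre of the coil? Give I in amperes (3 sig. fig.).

For an N-turn coil, B = Nμ₀I/(2R) with R = 0.0102 m, so I = 2RB/(Nμ₀) = 2 × 0.0102 × 6.49×10⁻⁵ / (9 × 4π×10⁻⁷) = 0.117 A.

I ≈ 0.117 A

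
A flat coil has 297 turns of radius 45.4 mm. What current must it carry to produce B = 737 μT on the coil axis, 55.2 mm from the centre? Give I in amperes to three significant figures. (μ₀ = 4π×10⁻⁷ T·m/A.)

I ≈ 0.700 A

For an N-turn coil, B = Nμ₀IR²/[2(R²+z²)^(3/2)] with R = 0.0454 m, z = 0.0552 m, so I = 2B(R²+z²)^(3/2)/(Nμ₀R²) = 2 × 7.37×10⁻⁴ × 3.65×10⁻⁴ / (297 × 4π×10⁻⁷ × 0.002061) = 0.700 A.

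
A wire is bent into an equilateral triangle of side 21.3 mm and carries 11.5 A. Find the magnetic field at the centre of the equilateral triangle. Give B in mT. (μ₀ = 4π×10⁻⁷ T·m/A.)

B ≈ 0.972 mT

Each side is a finite straight segment at perpendicular distance d = a/(2 tan(π/3)) = 0.006149 m from the centre, with end-angles ±π/3.
One side contributes B₁ = (μ₀I/4πd)·2 sin(π/3) = 3.24×10⁻⁴ T.
All 3 sides add in the same direction: B = 3 × 3.24×10⁻⁴ = 9.72×10⁻⁴ T.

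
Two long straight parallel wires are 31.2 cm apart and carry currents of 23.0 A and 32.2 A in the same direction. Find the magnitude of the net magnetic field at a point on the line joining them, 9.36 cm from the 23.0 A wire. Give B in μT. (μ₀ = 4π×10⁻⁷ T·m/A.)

Each long wire gives B = μ₀I/(2πd). Distances are d₁ = 0.0936 m and d₂ = 0.2184 m.
B₁ = 4.91×10⁻⁵ T, B₂ = 2.95×10⁻⁵ T.
Between parallel currents the two contributions point in opposite directions, so they subtract. B = |B₁ − B₂| = |4.91×10⁻⁵ − 2.95×10⁻⁵| = 1.97×10⁻⁵ T.

B ≈ 19.7 μT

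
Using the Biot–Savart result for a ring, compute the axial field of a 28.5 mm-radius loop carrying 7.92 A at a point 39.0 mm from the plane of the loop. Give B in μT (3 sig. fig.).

B ≈ 35.9 μT

On the axis of a circular loop, B = μ₀IR² / [2(R²+z²)^(3/2)].
R² + z² = (0.0285)² + (0.039)² = 0.002333 m², and (R²+z²)^(3/2) = 1.13×10⁻⁴ m³.
B = (4π×10⁻⁷ × 7.92 × 0.0008123) / (2 × 1.13×10⁻⁴) = 3.59×10⁻⁵ T.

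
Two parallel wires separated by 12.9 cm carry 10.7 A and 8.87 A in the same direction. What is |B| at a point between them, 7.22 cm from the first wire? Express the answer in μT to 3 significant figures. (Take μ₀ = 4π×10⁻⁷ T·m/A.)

Each long wire gives B = μ₀I/(2πd). Distances are d₁ = 0.0722 m and d₂ = 0.0568 m.
B₁ = 2.96×10⁻⁵ T, B₂ = 3.12×10⁻⁵ T.
Between parallel currents the two contributions point in opposite directions, so they subtract. B = |B₁ − B₂| = |2.96×10⁻⁵ − 3.12×10⁻⁵| = 1.59×10⁻⁶ T.

B ≈ 1.59 μT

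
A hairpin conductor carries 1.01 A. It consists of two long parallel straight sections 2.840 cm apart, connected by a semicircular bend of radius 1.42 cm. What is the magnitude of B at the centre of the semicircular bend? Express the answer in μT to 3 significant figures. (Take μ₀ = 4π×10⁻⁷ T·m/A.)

The semicircular arc contributes B_arc = μ₀I·π/(4πR) = μ₀I/(4R) = 2.23×10⁻⁵ T.
Each semi-infinite lead is at perpendicular distance R = 0.0142 m from the centre, with the perpendicular foot at its near end, so it contributes μ₀I/(4πR); both point the same way, together 1.42×10⁻⁵ T.
Arc and leads all point the same direction: B = 2.23×10⁻⁵ + 1.42×10⁻⁵ = 3.66×10⁻⁵ T.

B ≈ 36.6 μT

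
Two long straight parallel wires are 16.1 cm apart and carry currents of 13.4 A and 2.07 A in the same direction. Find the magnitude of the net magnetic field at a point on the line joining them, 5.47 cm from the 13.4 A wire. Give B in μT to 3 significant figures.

Each long wire gives B = μ₀I/(2πd). Distances are d₁ = 0.0547 m and d₂ = 0.1063 m.
B₁ = 4.90×10⁻⁵ T, B₂ = 3.89×10⁻⁶ T.
Between parallel currents the two contributions point in opposite directions, so they subtract. B = |B₁ − B₂| = |4.90×10⁻⁵ − 3.89×10⁻⁶| = 4.51×10⁻⁵ T.

B ≈ 45.1 μT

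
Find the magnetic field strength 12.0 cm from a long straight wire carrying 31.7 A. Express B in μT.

B ≈ 52.8 μT

For an infinitely long straight wire, B = μ₀I/(2πd).
B = (4π×10⁻⁷ × 31.7) / (2π × 0.12) = 5.28×10⁻⁵ T.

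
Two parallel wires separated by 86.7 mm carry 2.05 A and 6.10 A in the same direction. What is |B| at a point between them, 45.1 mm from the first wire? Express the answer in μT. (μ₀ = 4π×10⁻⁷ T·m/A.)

B ≈ 20.2 μT

Each long wire gives B = μ₀I/(2πd). Distances are d₁ = 0.0451 m and d₂ = 0.0416 m.
B₁ = 9.09×10⁻⁶ T, B₂ = 2.93×10⁻⁵ T.
Between parallel currents the two contributions point in opposite directions, so they subtract. B = |B₁ − B₂| = |9.09×10⁻⁶ − 2.93×10⁻⁵| = 2.02×10⁻⁵ T.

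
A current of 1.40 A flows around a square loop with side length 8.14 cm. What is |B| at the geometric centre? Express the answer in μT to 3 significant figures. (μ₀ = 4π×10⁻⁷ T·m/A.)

B ≈ 19.5 μT

Each side is a finite straight segment at perpendicular distance d = a/(2 tan(π/4)) = 0.0407 m from the centre, with end-angles ±π/4.
One side contributes B₁ = (μ₀I/4πd)·2 sin(π/4) = 4.86×10⁻⁶ T.
All 4 sides add in the same direction: B = 4 × 4.86×10⁻⁶ = 1.95×10⁻⁵ T.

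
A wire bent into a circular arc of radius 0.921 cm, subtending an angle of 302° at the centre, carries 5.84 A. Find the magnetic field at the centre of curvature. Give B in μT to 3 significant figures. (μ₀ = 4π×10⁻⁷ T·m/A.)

The Biot–Savart field of a circular arc at its centre is B = μ₀Iφ/(4πR), with φ = 5.271 rad.
B = (4π×10⁻⁷ × 5.84 × 5.271) / (4π × 0.00921) = 3.34×10⁻⁴ T.

B ≈ 334 μT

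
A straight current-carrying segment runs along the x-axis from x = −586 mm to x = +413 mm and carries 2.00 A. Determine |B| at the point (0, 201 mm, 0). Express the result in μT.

For a finite straight segment, B = (μ₀I/4πd)(sinθ₁ + sinθ₂), where θ₁, θ₂ are the angles from the perpendicular to each end.
The perpendicular distance is d = 0.201 m; the end-offsets along the wire are a = 0.586 m and b = 0.413 m.
sinθ₁ = 0.586/√(0.586²+0.201²) = 0.9459; sinθ₂ = 0.413/√(0.413²+0.201²) = 0.8992.
B = (4π×10⁻⁷ × 2.00) / (4π × 0.201) × (0.9459 + 0.8992) = 1.84×10⁻⁶ T.

B ≈ 1.84 μT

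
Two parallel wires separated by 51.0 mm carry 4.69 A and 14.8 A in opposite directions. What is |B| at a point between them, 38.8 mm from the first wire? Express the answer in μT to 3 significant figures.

B ≈ 267 μT

Each long wire gives B = μ₀I/(2πd). Distances are d₁ = 0.0388 m and d₂ = 0.0122 m.
B₁ = 2.42×10⁻⁵ T, B₂ = 2.43×10⁻⁴ T.
Between antiparallel currents both contributions point the same way, so they add. B = B₁ + B₂ = 2.42×10⁻⁵ + 2.43×10⁻⁴ = 2.67×10⁻⁴ T.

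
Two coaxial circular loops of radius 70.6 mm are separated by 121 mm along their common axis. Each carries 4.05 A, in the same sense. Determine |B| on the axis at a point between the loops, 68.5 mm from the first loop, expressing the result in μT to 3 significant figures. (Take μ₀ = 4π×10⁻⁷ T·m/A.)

Each loop contributes B = μ₀IR²/[2(R²+z²)^(3/2)] on the axis, with z measured from that loop.
Loop 1 (z = 0.0685 m): B₁ = 1.33×10⁻⁵ T. Loop 2 (z = 0.0525 m): B₂ = 1.86×10⁻⁵ T.
The fields add: B = B₁ + B₂ = 3.19×10⁻⁵ T.

B ≈ 31.9 μT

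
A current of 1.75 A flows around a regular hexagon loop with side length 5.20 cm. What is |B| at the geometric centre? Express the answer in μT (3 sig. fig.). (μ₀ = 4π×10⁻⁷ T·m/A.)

Each side is a finite straight segment at perpendicular distance d = a/(2 tan(π/6)) = 0.04503 m from the centre, with end-angles ±π/6.
One side contributes B₁ = (μ₀I/4πd)·2 sin(π/6) = 3.89×10⁻⁶ T.
All 6 sides add in the same direction: B = 6 × 3.89×10⁻⁶ = 2.33×10⁻⁵ T.

B ≈ 23.3 μT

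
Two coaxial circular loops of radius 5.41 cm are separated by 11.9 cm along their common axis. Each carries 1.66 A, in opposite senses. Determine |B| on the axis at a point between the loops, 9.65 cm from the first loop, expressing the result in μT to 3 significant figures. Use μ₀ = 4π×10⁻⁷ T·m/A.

Each loop contributes B = μ₀IR²/[2(R²+z²)^(3/2)] on the axis, with z measured from that loop.
Loop 1 (z = 0.0965 m): B₁ = 2.25×10⁻⁶ T. Loop 2 (z = 0.0225 m): B₂ = 1.52×10⁻⁵ T.
The fields oppose: B = |B₁ − B₂| = 1.29×10⁻⁵ T.

B ≈ 12.9 μT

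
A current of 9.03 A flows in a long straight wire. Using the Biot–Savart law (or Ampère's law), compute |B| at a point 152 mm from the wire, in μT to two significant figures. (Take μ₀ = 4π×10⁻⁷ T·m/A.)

For an infinitely long straight wire, B = μ₀I/(2πd).
B = (4π×10⁻⁷ × 9.03) / (2π × 0.152) = 1.19×10⁻⁵ T.

B ≈ 12 μT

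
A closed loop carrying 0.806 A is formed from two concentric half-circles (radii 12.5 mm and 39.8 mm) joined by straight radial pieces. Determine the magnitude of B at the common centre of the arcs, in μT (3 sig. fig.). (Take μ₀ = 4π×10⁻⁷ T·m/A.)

B ≈ 13.9 μT

The radial connectors point toward the centre, so dl × r̂ = 0 and they contribute nothing.
Each semicircle gives μ₀I/(4R): inner arc 2.03×10⁻⁵ T, outer arc 6.36×10⁻⁶ T.
The two arcs carry current in opposite angular senses, so their fields oppose: B = |2.03×10⁻⁵ − 6.36×10⁻⁶| = 1.39×10⁻⁵ T.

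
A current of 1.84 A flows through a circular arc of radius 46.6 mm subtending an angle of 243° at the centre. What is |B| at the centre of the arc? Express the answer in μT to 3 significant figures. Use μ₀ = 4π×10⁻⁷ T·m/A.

B ≈ 16.7 μT

The Biot–Savart field of a circular arc at its centre is B = μ₀Iφ/(4πR), with φ = 4.241 rad.
B = (4π×10⁻⁷ × 1.84 × 4.241) / (4π × 0.0466) = 1.67×10⁻⁵ T.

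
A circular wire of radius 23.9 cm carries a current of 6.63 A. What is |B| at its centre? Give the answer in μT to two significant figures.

B ≈ 17 μT

At the centre of a circular loop the Biot–Savart law gives B = μ₀I/(2R).
B = (4π×10⁻⁷ × 6.63) / (2 × 0.239) = 1.74×10⁻⁵ T.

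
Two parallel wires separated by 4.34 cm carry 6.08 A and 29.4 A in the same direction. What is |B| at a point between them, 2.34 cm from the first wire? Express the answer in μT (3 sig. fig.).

Each long wire gives B = μ₀I/(2πd). Distances are d₁ = 0.0234 m and d₂ = 0.02 m.
B₁ = 5.20×10⁻⁵ T, B₂ = 2.94×10⁻⁴ T.
Between parallel currents the two contributions point in opposite directions, so they subtract. B = |B₁ − B₂| = |5.20×10⁻⁵ − 2.94×10⁻⁴| = 2.42×10⁻⁴ T.

B ≈ 242 μT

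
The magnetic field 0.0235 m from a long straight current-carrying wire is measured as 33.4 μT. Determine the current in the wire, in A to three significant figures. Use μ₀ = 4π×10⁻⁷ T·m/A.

I ≈ 3.92 A

For a long straight wire B = μ₀I/(2πd), so I = 2πdB/μ₀.
I = 2π × 0.0235 × 3.34×10⁻⁵ / (4π×10⁻⁷) = 3.92 A.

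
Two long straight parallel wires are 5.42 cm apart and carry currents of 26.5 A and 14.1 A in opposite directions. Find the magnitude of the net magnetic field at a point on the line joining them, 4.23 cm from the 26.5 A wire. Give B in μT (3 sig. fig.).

B ≈ 362 μT

Each long wire gives B = μ₀I/(2πd). Distances are d₁ = 0.0423 m and d₂ = 0.0119 m.
B₁ = 1.25×10⁻⁴ T, B₂ = 2.37×10⁻⁴ T.
Between antiparallel currents both contributions point the same way, so they add. B = B₁ + B₂ = 1.25×10⁻⁴ + 2.37×10⁻⁴ = 3.62×10⁻⁴ T.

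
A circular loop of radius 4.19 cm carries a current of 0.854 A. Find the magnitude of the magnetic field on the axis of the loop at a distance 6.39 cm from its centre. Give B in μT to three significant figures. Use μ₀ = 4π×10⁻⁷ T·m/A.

On the axis of a circular loop, B = μ₀IR² / [2(R²+z²)^(3/2)].
R² + z² = (0.0419)² + (0.0639)² = 0.005839 m², and (R²+z²)^(3/2) = 4.46×10⁻⁴ m³.
B = (4π×10⁻⁷ × 0.854 × 0.001756) / (2 × 4.46×10⁻⁴) = 2.11×10⁻⁶ T.

B ≈ 2.11 μT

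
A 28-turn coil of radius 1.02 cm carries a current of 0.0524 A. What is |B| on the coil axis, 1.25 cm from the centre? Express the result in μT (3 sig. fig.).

B ≈ 22.8 μT

For an N-turn flat coil, B = Nμ₀IR²/[2(R²+z²)^(3/2)] with R = 0.0102 m, z = 0.0125 m.
B = 28 × 8.16×10⁻⁷ T = 2.28×10⁻⁵ T.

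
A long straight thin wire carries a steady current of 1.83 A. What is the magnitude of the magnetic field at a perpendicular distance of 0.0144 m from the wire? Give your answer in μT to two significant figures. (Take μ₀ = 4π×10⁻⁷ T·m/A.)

B ≈ 25 μT

For an infinitely long straight wire, B = μ₀I/(2πd).
B = (4π×10⁻⁷ × 1.83) / (2π × 0.0144) = 2.54×10⁻⁵ T.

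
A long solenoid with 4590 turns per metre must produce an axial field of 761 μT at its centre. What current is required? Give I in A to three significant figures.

I ≈ 0.132 A

Inside a long solenoid B = μ₀nI with n = 4590 m⁻¹, so I = B/(μ₀n).
I = 7.61×10⁻⁴ / (4π×10⁻⁷ × 4590) = 0.132 A.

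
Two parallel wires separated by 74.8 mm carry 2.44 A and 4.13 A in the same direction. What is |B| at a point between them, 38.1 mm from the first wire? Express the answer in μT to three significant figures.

B ≈ 9.70 μT

Each long wire gives B = μ₀I/(2πd). Distances are d₁ = 0.0381 m and d₂ = 0.0367 m.
B₁ = 1.28×10⁻⁵ T, B₂ = 2.25×10⁻⁵ T.
Between parallel currents the two contributions point in opposite directions, so they subtract. B = |B₁ − B₂| = |1.28×10⁻⁵ − 2.25×10⁻⁵| = 9.70×10⁻⁶ T.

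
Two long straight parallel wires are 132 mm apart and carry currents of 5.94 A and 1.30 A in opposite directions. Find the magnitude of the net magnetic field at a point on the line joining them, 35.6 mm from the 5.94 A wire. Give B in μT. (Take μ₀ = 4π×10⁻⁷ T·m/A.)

Each long wire gives B = μ₀I/(2πd). Distances are d₁ = 0.0356 m and d₂ = 0.0964 m.
B₁ = 3.34×10⁻⁵ T, B₂ = 2.70×10⁻⁶ T.
Between antiparallel currents both contributions point the same way, so they add. B = B₁ + B₂ = 3.34×10⁻⁵ + 2.70×10⁻⁶ = 3.61×10⁻⁵ T.

B ≈ 36.1 μT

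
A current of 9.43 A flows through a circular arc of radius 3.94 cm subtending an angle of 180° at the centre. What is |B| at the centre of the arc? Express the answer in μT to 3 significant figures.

The Biot–Savart field of a circular arc at its centre is B = μ₀Iφ/(4πR), with φ = 3.142 rad.
B = (4π×10⁻⁷ × 9.43 × 3.142) / (4π × 0.0394) = 7.52×10⁻⁵ T.

B ≈ 75.2 μT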